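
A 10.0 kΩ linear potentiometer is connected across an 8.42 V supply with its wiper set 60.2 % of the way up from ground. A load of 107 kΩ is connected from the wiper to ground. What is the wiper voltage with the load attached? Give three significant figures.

The wiper splits the pot into (1−α)R = 3.980 kΩ above and αR = 6.020 kΩ below.
Lower section ‖ load = 5.699 kΩ.
V_wiper = 8.42 × 5.699/(3.980 + 5.699) = 4.96 V.

V ≈ 4.96 V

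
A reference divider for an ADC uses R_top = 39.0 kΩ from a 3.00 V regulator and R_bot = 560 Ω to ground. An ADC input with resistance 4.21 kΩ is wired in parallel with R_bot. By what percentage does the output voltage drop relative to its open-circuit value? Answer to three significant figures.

Unloaded V = 3.00 × 560/39560 = 0.042467 V.
Loaded: R_bot‖R_L = 494.3 Ω, giving V = 3.00 × 494.3/39490 = 0.037544 V.
Drop = (0.042467 − 0.037544) / 0.042467 = 11.6 %.

11.6 %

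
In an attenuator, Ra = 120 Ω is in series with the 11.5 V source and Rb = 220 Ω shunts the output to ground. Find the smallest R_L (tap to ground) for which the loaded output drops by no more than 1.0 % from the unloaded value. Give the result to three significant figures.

R_L(min) ≈ 7.69 kΩ

Output resistance R_th = Ra‖Rb = (120 × 220)/340.0 = 77.65 Ω.
The fractional drop is R_th/(R_th + R_L); requiring this ≤ 0.0100 gives R_L ≥ R_th(1/0.0100 − 1) = 77.65 × 99.00 = 7.69 kΩ.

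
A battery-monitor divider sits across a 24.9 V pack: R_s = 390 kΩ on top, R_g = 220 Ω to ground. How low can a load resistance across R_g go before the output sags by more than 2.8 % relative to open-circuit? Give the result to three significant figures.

R_L(min) ≈ 7.63 kΩ

Output resistance R_th = R_s‖R_g = (390000 × 220)/390200 = 219.9 Ω.
The fractional drop is R_th/(R_th + R_L); requiring this ≤ 0.0280 gives R_L ≥ R_th(1/0.0280 − 1) = 219.9 × 34.71 = 7.63 kΩ.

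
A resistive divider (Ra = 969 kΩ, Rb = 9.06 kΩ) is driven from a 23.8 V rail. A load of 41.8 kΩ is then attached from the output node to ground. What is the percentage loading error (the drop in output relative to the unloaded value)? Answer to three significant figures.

The divider's output (Thévenin) resistance is Ra‖Rb = 8.976 kΩ.
Fractional drop under load = R_th/(R_th + R_L) = 8.976 / (8.976 + 41.8) = 0.1768.
So the output falls by 17.7 %.

17.7 %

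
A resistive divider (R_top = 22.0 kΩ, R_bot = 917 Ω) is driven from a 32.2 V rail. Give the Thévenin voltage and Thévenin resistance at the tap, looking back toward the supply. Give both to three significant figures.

V_th = 1.29 V, R_th = 880 Ω

V_th is the open-circuit tap voltage: 32.2 × 917/(22000 + 917) = 1.29 V.
With the supply zeroed, R_top and R_bot appear in parallel from the tap: R_th = R_top‖R_bot = (22000 × 917)/22920 = 880 Ω.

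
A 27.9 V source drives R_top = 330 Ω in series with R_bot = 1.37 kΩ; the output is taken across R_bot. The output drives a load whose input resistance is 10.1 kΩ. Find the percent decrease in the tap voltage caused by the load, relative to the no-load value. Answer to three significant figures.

The divider's output (Thévenin) resistance is R_top‖R_bot = 265.9 Ω.
Fractional drop under load = R_th/(R_th + R_L) = 265.9 / (265.9 + 10100) = 0.02566.
So the output falls by 2.57 %.

2.57 %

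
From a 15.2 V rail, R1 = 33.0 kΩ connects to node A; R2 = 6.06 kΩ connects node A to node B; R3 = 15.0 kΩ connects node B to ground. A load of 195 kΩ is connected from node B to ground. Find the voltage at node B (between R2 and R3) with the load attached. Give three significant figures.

V ≈ 4.00 V

At node B, R3 is in parallel with the load: R3‖R_L = 13.93 kΩ.
Below node A the resistance is R2 + (R3‖R_L) = 19.99 kΩ, so V_A = 15.2 × 19.99/52.99 = 5.734 V.
Then V_B = V_A × (R3‖R_L)/(R2 + R3‖R_L) = 5.734 × 13.93/19.99 = 4.00 V.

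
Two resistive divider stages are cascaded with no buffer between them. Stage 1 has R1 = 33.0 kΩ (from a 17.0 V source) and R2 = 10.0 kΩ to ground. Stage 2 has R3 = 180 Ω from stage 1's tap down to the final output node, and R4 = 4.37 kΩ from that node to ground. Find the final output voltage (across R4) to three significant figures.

Stage 2 presents R3+R4 = 4550 Ω as a load on stage 1's tap.
Stage 1's lower leg becomes R2‖(R3+R4) = 3127 Ω, so V_mid = 17.0 × 3127/36130 = 1.472 V.
Stage 2 is itself unloaded: V_out = V_mid × R4/(R3+R4) = 1.472 × 4370/4550 = 1.41 V.

V_out ≈ 1.41 V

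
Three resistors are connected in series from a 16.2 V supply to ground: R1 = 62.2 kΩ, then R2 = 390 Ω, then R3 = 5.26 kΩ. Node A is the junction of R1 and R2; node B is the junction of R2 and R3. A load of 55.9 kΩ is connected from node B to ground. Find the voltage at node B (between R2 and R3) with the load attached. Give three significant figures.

At node B, R3 is in parallel with the load: R3‖R_L = 4808 Ω.
Below node A the resistance is R2 + (R3‖R_L) = 5198 Ω, so V_A = 16.2 × 5198/67400 = 1.249 V.
Then V_B = V_A × (R3‖R_L)/(R2 + R3‖R_L) = 1.249 × 4808/5198 = 1.16 V.

V ≈ 1.16 V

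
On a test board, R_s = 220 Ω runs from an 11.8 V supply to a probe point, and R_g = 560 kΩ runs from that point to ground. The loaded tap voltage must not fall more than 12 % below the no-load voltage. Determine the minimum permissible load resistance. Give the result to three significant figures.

R_L(min) ≈ 1.61 kΩ

Output resistance R_th = R_s‖R_g = (220 × 560000)/560200 = 219.9 Ω.
The fractional drop is R_th/(R_th + R_L); requiring this ≤ 0.120 gives R_L ≥ R_th(1/0.120 − 1) = 219.9 × 7.333 = 1.61 kΩ.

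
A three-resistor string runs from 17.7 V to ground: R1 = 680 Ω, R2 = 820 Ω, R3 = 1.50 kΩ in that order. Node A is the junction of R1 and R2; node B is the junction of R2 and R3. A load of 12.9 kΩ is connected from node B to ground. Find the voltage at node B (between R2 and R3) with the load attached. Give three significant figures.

At node B, R3 is in parallel with the load: R3‖R_L = 1344 Ω.
Below node A the resistance is R2 + (R3‖R_L) = 2164 Ω, so V_A = 17.7 × 2164/2844 = 13.47 V.
Then V_B = V_A × (R3‖R_L)/(R2 + R3‖R_L) = 13.47 × 1344/2164 = 8.36 V.

V ≈ 8.36 V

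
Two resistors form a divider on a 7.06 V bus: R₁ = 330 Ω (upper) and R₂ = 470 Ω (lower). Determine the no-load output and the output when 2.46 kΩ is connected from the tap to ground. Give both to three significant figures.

Open-circuit: V = 7.06 × 470/(330 + 470) = 4.15 V.
With the load, R₂ becomes R₂‖R_L = 394.6 Ω, so V = 7.06 × 394.6/724.6 = 3.84 V.

Unloaded: 4.15 V; loaded: 3.84 V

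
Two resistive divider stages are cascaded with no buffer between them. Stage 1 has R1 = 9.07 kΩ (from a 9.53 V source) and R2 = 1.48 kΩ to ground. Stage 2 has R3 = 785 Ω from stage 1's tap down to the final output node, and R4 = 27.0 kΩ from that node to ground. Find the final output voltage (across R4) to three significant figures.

Stage 2 presents R3+R4 = 27780 Ω as a load on stage 1's tap.
Stage 1's lower leg becomes R2‖(R3+R4) = 1405 Ω, so V_mid = 9.53 × 1405/10480 = 1.278 V.
Stage 2 is itself unloaded: V_out = V_mid × R4/(R3+R4) = 1.278 × 27000/27780 = 1.24 V.

V_out ≈ 1.24 V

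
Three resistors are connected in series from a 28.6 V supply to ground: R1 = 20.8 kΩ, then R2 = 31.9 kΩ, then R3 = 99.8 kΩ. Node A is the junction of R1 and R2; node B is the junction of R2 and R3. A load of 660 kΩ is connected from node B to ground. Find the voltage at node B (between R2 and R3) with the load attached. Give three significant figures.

At node B, R3 is in parallel with the load: R3‖R_L = 86.69 kΩ.
Below node A the resistance is R2 + (R3‖R_L) = 118.6 kΩ, so V_A = 28.6 × 118.6/139.4 = 24.33 V.
Then V_B = V_A × (R3‖R_L)/(R2 + R3‖R_L) = 24.33 × 86.69/118.6 = 17.8 V.

V ≈ 17.8 V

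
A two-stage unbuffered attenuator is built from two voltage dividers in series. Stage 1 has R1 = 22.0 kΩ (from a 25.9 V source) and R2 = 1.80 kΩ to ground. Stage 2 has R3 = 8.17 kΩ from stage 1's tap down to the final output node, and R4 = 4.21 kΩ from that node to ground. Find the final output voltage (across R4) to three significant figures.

V_out ≈ 0.587 V

Stage 2 presents R3+R4 = 12.38 kΩ as a load on stage 1's tap.
Stage 1's lower leg becomes R2‖(R3+R4) = 1.572 kΩ, so V_mid = 25.9 × 1.572/23.57 = 1.727 V.
Stage 2 is itself unloaded: V_out = V_mid × R4/(R3+R4) = 1.727 × 4.21/12.38 = 0.587 V.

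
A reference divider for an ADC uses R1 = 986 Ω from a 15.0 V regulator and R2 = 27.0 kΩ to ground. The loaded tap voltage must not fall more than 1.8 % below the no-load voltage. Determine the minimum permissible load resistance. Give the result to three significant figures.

Output resistance R_th = R1‖R2 = (986 × 27000)/27990 = 951.3 Ω.
The fractional drop is R_th/(R_th + R_L); requiring this ≤ 0.0180 gives R_L ≥ R_th(1/0.0180 − 1) = 951.3 × 54.56 = 51.9 kΩ.

R_L(min) ≈ 51.9 kΩ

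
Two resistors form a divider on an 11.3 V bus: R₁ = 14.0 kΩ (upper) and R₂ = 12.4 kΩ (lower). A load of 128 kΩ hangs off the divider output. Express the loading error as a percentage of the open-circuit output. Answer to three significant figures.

4.89 %

The divider's output (Thévenin) resistance is R₁‖R₂ = 6.576 kΩ.
Fractional drop under load = R_th/(R_th + R_L) = 6.576 / (6.576 + 128) = 0.04886.
So the output falls by 4.89 %.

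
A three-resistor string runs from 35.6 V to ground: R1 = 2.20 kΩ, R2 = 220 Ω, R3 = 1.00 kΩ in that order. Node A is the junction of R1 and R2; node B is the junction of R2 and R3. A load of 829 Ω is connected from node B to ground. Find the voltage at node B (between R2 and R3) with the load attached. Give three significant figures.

At node B, R3 is in parallel with the load: R3‖R_L = 453.3 Ω.
Below node A the resistance is R2 + (R3‖R_L) = 673.3 Ω, so V_A = 35.6 × 673.3/2873 = 8.342 V.
Then V_B = V_A × (R3‖R_L)/(R2 + R3‖R_L) = 8.342 × 453.3/673.3 = 5.62 V.

V ≈ 5.62 V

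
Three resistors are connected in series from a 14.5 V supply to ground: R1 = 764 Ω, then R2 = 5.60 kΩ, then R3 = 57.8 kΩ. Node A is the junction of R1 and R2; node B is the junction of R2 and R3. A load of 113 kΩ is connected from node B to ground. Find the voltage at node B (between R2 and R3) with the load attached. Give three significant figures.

At node B, R3 is in parallel with the load: R3‖R_L = 38240 Ω.
Below node A the resistance is R2 + (R3‖R_L) = 43840 Ω, so V_A = 14.5 × 43840/44600 = 14.25 V.
Then V_B = V_A × (R3‖R_L)/(R2 + R3‖R_L) = 14.25 × 38240/43840 = 12.4 V.

V ≈ 12.4 V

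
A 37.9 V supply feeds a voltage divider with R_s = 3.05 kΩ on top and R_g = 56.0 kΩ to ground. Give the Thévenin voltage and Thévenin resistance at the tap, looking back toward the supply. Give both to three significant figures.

V_th = 35.9 V, R_th = 2.89 kΩ

V_th is the open-circuit tap voltage: 37.9 × 56.0/(3.05 + 56.0) = 35.9 V.
With the supply zeroed, R_s and R_g appear in parallel from the tap: R_th = R_s‖R_g = (3.05 × 56.0)/59.05 = 2.89 kΩ.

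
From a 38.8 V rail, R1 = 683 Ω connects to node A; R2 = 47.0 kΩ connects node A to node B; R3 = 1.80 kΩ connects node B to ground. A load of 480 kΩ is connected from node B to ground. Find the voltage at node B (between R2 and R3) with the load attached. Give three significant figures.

V ≈ 1.41 V

At node B, R3 is in parallel with the load: R3‖R_L = 1793 Ω.
Below node A the resistance is R2 + (R3‖R_L) = 48790 Ω, so V_A = 38.8 × 48790/49480 = 38.26 V.
Then V_B = V_A × (R3‖R_L)/(R2 + R3‖R_L) = 38.26 × 1793/48790 = 1.41 V.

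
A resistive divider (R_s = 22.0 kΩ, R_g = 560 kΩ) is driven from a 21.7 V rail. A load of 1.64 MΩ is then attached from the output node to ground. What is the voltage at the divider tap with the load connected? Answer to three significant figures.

V_out ≈ 20.6 V

The load sits in parallel with R_g: R_g‖R_L = (560 × 1640) / (560 + 1640) = 417.5 kΩ.
V_out = 21.7 × 417.5 / (22.0 + 417.5) = 21.7 × 417.5/439.5 = 20.6 V.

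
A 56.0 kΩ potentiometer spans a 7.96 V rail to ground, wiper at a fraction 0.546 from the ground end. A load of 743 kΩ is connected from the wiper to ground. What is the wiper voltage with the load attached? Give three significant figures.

V ≈ 4.27 V

The wiper splits the pot into (1−α)R = 25.42 kΩ above and αR = 30.58 kΩ below.
Lower section ‖ load = 29.37 kΩ.
V_wiper = 7.96 × 29.37/(25.42 + 29.37) = 4.27 V.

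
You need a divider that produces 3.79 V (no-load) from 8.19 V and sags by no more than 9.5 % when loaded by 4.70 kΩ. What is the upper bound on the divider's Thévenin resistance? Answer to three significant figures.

R_th ≤ 493 Ω

Loading drop = R_th/(R_th + R_L) ≤ 0.0950, so R_th ≤ R_L · ε/(1−ε) = 4.70 kΩ × 0.0950/0.9050 = 493 Ω.
(Any R1, R2 with R2/(R1+R2) = 0.463 and R1‖R2 ≤ 493 Ω will meet the spec.)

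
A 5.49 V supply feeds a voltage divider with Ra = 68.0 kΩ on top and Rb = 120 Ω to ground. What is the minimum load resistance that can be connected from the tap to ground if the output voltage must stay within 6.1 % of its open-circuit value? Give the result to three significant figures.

R_L(min) ≈ 1.84 kΩ

Output resistance R_th = Ra‖Rb = (68000 × 120)/68120 = 119.8 Ω.
The fractional drop is R_th/(R_th + R_L); requiring this ≤ 0.0610 gives R_L ≥ R_th(1/0.0610 − 1) = 119.8 × 15.39 = 1.84 kΩ.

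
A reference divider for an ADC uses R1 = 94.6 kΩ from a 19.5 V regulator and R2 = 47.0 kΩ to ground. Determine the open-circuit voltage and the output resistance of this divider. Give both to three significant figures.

V_th = 6.47 V, R_th = 31.4 kΩ

V_th is the open-circuit tap voltage: 19.5 × 47.0/(94.6 + 47.0) = 6.47 V.
With the supply zeroed, R1 and R2 appear in parallel from the tap: R_th = R1‖R2 = (94.6 × 47.0)/141.6 = 31.4 kΩ.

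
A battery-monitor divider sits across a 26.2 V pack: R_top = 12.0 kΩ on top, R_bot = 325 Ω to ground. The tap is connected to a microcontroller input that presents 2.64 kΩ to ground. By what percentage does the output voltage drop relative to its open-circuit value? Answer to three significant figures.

10.7 %

The divider's output (Thévenin) resistance is R_top‖R_bot = 316.4 Ω.
Fractional drop under load = R_th/(R_th + R_L) = 316.4 / (316.4 + 2640) = 0.1070.
So the output falls by 10.7 %.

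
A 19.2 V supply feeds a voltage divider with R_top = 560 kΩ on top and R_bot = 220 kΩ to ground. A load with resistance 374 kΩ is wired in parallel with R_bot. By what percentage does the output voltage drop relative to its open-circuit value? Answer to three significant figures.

Unloaded V = 19.2 × 220/780.0 = 5.415 V.
Loaded: R_bot‖R_L = 138.5 kΩ, giving V = 19.2 × 138.5/698.5 = 3.807 V.
Drop = (5.415 − 3.807) / 5.415 = 29.7 %.

29.7 %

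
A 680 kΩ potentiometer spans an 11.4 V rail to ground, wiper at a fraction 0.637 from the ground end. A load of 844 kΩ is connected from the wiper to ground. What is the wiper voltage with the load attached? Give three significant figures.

The wiper splits the pot into (1−α)R = 246.8 kΩ above and αR = 433.2 kΩ below.
Lower section ‖ load = 286.2 kΩ.
V_wiper = 11.4 × 286.2/(246.8 + 286.2) = 6.12 V.

V ≈ 6.12 V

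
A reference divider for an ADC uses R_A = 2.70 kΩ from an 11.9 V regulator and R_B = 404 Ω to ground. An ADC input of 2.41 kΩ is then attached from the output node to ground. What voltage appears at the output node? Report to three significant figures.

V_out ≈ 1.35 V

The load sits in parallel with R_B: R_B‖R_L = (404 × 2410) / (404 + 2410) = 346.0 Ω.
V_out = 11.9 × 346.0 / (2700 + 346.0) = 11.9 × 346.0/3046 = 1.35 V.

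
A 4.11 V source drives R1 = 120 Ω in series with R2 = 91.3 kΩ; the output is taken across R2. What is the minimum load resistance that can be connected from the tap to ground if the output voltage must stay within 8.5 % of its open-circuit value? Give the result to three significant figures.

R_L(min) ≈ 1.29 kΩ

Output resistance R_th = R1‖R2 = (120 × 91300)/91420 = 119.8 Ω.
The fractional drop is R_th/(R_th + R_L); requiring this ≤ 0.0850 gives R_L ≥ R_th(1/0.0850 − 1) = 119.8 × 10.76 = 1.29 kΩ.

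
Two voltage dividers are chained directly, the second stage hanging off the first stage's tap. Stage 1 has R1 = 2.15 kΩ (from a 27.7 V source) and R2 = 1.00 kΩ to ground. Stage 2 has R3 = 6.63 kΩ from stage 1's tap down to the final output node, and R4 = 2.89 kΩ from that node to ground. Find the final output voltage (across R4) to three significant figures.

Stage 2 presents R3+R4 = 9.520 kΩ as a load on stage 1's tap.
Stage 1's lower leg becomes R2‖(R3+R4) = 0.9049 kΩ, so V_mid = 27.7 × 0.9049/3.055 = 8.205 V.
Stage 2 is itself unloaded: V_out = V_mid × R4/(R3+R4) = 8.205 × 2.89/9.520 = 2.49 V.

V_out ≈ 2.49 V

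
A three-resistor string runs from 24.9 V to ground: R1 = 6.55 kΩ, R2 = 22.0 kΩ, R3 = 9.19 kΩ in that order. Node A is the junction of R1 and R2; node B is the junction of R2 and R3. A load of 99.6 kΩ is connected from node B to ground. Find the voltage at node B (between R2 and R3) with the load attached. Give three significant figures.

V ≈ 5.67 V

At node B, R3 is in parallel with the load: R3‖R_L = 8.414 kΩ.
Below node A the resistance is R2 + (R3‖R_L) = 30.41 kΩ, so V_A = 24.9 × 30.41/36.96 = 20.49 V.
Then V_B = V_A × (R3‖R_L)/(R2 + R3‖R_L) = 20.49 × 8.414/30.41 = 5.67 V.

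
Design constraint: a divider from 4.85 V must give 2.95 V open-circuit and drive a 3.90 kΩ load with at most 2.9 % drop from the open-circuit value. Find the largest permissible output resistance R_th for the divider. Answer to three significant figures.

Loading drop = R_th/(R_th + R_L) ≤ 0.0290, so R_th ≤ R_L · ε/(1−ε) = 3.90 kΩ × 0.0290/0.9710 = 116 Ω.

R_th ≤ 116 Ω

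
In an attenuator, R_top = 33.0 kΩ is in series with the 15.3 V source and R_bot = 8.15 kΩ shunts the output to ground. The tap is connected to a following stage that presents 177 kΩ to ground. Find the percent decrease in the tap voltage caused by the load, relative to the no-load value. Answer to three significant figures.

3.56 %

The divider's output (Thévenin) resistance is R_top‖R_bot = 6.536 kΩ.
Fractional drop under load = R_th/(R_th + R_L) = 6.536 / (6.536 + 177) = 0.03561.
So the output falls by 3.56 %.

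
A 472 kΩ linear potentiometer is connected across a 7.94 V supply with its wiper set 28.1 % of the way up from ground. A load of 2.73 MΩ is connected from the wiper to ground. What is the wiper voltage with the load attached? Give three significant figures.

V ≈ 2.16 V

The wiper splits the pot into (1−α)R = 339.4 kΩ above and αR = 132.6 kΩ below.
Lower section ‖ load = 126.5 kΩ.
V_wiper = 7.94 × 126.5/(339.4 + 126.5) = 2.16 V.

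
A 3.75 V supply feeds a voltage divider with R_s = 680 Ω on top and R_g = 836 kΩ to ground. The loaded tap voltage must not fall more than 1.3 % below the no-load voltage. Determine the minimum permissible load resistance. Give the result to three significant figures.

Output resistance R_th = R_s‖R_g = (680 × 836000)/836700 = 679.4 Ω.
The fractional drop is R_th/(R_th + R_L); requiring this ≤ 0.0130 gives R_L ≥ R_th(1/0.0130 − 1) = 679.4 × 75.92 = 51.6 kΩ.

R_L(min) ≈ 51.6 kΩ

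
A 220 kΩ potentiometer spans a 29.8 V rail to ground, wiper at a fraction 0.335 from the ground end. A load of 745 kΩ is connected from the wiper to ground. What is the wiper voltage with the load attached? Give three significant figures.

The wiper splits the pot into (1−α)R = 146.3 kΩ above and αR = 73.70 kΩ below.
Lower section ‖ load = 67.07 kΩ.
V_wiper = 29.8 × 67.07/(146.3 + 67.07) = 9.37 V.

V ≈ 9.37 V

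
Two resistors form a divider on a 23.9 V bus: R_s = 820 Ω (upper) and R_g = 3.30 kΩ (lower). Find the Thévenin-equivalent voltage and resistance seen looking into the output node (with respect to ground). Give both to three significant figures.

V_th is the open-circuit tap voltage: 23.9 × 3300/(820 + 3300) = 19.1 V.
With the supply zeroed, R_s and R_g appear in parallel from the tap: R_th = R_s‖R_g = (820 × 3300)/4120 = 657 Ω.

V_th = 19.1 V, R_th = 657 Ω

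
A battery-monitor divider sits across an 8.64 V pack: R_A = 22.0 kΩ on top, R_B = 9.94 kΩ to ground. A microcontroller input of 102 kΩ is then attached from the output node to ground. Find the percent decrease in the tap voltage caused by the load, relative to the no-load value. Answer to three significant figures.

6.29 %

The divider's output (Thévenin) resistance is R_A‖R_B = 6.847 kΩ.
Fractional drop under load = R_th/(R_th + R_L) = 6.847 / (6.847 + 102) = 0.06290.
So the output falls by 6.29 %.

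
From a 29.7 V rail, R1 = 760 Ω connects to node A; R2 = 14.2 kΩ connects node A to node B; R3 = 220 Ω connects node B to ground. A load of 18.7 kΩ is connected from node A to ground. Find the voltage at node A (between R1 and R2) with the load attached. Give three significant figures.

Below node A the series string R2+R3 = 14420 Ω sits in parallel with the 18700 Ω load: 8142 Ω.
V_A = 29.7 × 8142/(760 + 8142) = 27.2 V.

V ≈ 27.2 V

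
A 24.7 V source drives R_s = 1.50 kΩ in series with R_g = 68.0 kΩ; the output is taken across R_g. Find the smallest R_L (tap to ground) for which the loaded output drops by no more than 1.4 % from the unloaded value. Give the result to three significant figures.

Output resistance R_th = R_s‖R_g = (1.50 × 68.0)/69.50 = 1.468 kΩ.
The fractional drop is R_th/(R_th + R_L); requiring this ≤ 0.0140 gives R_L ≥ R_th(1/0.0140 − 1) = 1.468 × 70.43 = 103 kΩ.

R_L(min) ≈ 103 kΩ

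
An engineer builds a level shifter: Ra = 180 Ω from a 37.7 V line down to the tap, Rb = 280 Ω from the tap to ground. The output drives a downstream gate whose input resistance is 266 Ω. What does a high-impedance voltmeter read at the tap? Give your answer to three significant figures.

V_out ≈ 16.3 V

The load sits in parallel with Rb: Rb‖R_L = (280 × 266) / (280 + 266) = 136.4 Ω.
V_out = 37.7 × 136.4 / (180 + 136.4) = 37.7 × 136.4/316.4 = 16.3 V.
(Unloaded it would have been 22.9 V.)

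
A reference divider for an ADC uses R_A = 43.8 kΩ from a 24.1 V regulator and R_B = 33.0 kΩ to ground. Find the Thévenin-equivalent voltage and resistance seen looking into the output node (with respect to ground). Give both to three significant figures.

V_th is the open-circuit tap voltage: 24.1 × 33.0/(43.8 + 33.0) = 10.4 V.
With the supply zeroed, R_A and R_B appear in parallel from the tap: R_th = R_A‖R_B = (43.8 × 33.0)/76.80 = 18.8 kΩ.

V_th = 10.4 V, R_th = 18.8 kΩ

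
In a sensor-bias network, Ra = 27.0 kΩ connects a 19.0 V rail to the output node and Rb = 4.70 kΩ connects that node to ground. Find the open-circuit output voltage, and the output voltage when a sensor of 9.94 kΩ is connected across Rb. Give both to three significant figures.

Unloaded: 2.82 V; loaded: 2.01 V

Open-circuit: V = 19.0 × 4.70/(27.0 + 4.70) = 2.82 V.
With the load, Rb becomes Rb‖R_L = 3.191 kΩ, so V = 19.0 × 3.191/30.19 = 2.01 V.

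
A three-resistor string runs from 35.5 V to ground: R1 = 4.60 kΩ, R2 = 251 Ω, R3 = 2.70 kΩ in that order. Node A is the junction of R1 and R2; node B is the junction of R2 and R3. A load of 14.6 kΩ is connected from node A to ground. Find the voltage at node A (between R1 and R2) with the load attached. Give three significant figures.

Below node A the series string R2+R3 = 2951 Ω sits in parallel with the 14600 Ω load: 2455 Ω.
V_A = 35.5 × 2455/(4600 + 2455) = 12.4 V.

V ≈ 12.4 V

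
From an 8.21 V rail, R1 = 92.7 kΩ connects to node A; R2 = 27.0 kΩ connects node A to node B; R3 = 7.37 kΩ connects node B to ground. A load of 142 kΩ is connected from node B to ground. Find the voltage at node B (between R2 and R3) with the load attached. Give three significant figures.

V ≈ 0.454 V

At node B, R3 is in parallel with the load: R3‖R_L = 7.006 kΩ.
Below node A the resistance is R2 + (R3‖R_L) = 34.01 kΩ, so V_A = 8.21 × 34.01/126.7 = 2.203 V.
Then V_B = V_A × (R3‖R_L)/(R2 + R3‖R_L) = 2.203 × 7.006/34.01 = 0.454 V.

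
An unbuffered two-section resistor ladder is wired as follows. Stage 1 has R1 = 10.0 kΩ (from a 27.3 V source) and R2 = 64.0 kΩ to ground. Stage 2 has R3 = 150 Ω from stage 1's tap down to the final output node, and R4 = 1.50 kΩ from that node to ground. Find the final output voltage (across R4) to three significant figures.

Stage 2 presents R3+R4 = 1650 Ω as a load on stage 1's tap.
Stage 1's lower leg becomes R2‖(R3+R4) = 1609 Ω, so V_mid = 27.3 × 1609/11610 = 3.783 V.
Stage 2 is itself unloaded: V_out = V_mid × R4/(R3+R4) = 3.783 × 1500/1650 = 3.44 V.

V_out ≈ 3.44 V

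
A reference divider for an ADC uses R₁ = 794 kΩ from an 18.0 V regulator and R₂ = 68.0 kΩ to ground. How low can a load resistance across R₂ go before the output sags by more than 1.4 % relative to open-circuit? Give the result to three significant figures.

R_L(min) ≈ 4.41 MΩ

Output resistance R_th = R₁‖R₂ = (794 × 68.0)/862.0 = 62.64 kΩ.
The fractional drop is R_th/(R_th + R_L); requiring this ≤ 0.0140 gives R_L ≥ R_th(1/0.0140 − 1) = 62.64 × 70.43 = 4.41 MΩ.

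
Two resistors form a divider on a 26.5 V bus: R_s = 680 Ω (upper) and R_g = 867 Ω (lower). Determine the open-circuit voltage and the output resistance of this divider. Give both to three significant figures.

V_th is the open-circuit tap voltage: 26.5 × 867/(680 + 867) = 14.9 V.
With the supply zeroed, R_s and R_g appear in parallel from the tap: R_th = R_s‖R_g = (680 × 867)/1547 = 381 Ω.

V_th = 14.9 V, R_th = 381 Ω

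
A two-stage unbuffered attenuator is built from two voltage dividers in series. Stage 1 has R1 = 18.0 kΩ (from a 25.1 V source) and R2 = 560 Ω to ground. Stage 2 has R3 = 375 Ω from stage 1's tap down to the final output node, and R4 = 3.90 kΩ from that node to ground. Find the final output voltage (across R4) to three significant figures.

Stage 2 presents R3+R4 = 4275 Ω as a load on stage 1's tap.
Stage 1's lower leg becomes R2‖(R3+R4) = 495.1 Ω, so V_mid = 25.1 × 495.1/18500 = 0.6720 V.
Stage 2 is itself unloaded: V_out = V_mid × R4/(R3+R4) = 0.6720 × 3900/4275 = 0.613 V.

V_out ≈ 0.613 V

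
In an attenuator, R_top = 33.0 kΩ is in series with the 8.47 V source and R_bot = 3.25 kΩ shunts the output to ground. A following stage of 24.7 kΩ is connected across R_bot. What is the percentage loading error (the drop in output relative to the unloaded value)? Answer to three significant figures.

The divider's output (Thévenin) resistance is R_top‖R_bot = 2.959 kΩ.
Fractional drop under load = R_th/(R_th + R_L) = 2.959 / (2.959 + 24.7) = 0.1070.
So the output falls by 10.7 %.

10.7 %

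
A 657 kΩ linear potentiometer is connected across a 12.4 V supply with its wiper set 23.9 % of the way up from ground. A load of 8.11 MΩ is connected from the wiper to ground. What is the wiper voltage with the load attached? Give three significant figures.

The wiper splits the pot into (1−α)R = 500.0 kΩ above and αR = 157.0 kΩ below.
Lower section ‖ load = 154.0 kΩ.
V_wiper = 12.4 × 154.0/(500.0 + 154.0) = 2.92 V.

V ≈ 2.92 V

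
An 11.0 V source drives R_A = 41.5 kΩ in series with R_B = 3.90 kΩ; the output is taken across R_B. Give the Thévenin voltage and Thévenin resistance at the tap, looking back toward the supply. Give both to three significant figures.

V_th is the open-circuit tap voltage: 11.0 × 3.90/(41.5 + 3.90) = 0.945 V.
With the supply zeroed, R_A and R_B appear in parallel from the tap: R_th = R_A‖R_B = (41.5 × 3.90)/45.40 = 3.56 kΩ.

V_th = 0.945 V, R_th = 3.56 kΩ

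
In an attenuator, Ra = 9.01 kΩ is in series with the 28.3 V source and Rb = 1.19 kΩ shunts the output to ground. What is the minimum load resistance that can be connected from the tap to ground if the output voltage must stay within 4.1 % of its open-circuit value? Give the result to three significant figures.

R_L(min) ≈ 24.6 kΩ

Output resistance R_th = Ra‖Rb = (9.01 × 1.19)/10.20 = 1.051 kΩ.
The fractional drop is R_th/(R_th + R_L); requiring this ≤ 0.0410 gives R_L ≥ R_th(1/0.0410 − 1) = 1.051 × 23.39 = 24.6 kΩ.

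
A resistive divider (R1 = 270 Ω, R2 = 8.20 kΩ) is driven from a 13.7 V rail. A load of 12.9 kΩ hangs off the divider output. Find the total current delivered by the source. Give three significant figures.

I ≈ 2.59 mA

R2‖R_L = 5013 Ω, so the source sees R1 + R2‖R_L = 5283 Ω.
I = 13.7 V / 5283 Ω = 2.59 mA.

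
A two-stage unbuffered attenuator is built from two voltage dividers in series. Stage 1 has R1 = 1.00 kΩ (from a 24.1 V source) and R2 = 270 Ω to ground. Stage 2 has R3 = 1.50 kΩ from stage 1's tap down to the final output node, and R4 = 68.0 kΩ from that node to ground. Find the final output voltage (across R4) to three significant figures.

V_out ≈ 5.00 V

Stage 2 presents R3+R4 = 69500 Ω as a load on stage 1's tap.
Stage 1's lower leg becomes R2‖(R3+R4) = 269.0 Ω, so V_mid = 24.1 × 269.0/1269 = 5.108 V.
Stage 2 is itself unloaded: V_out = V_mid × R4/(R3+R4) = 5.108 × 68000/69500 = 5.00 V.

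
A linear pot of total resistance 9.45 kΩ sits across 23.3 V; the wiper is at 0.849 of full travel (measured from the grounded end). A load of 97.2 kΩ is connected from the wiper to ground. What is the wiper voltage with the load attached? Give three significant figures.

The wiper splits the pot into (1−α)R = 1.427 kΩ above and αR = 8.023 kΩ below.
Lower section ‖ load = 7.411 kΩ.
V_wiper = 23.3 × 7.411/(1.427 + 7.411) = 19.5 V.

V ≈ 19.5 V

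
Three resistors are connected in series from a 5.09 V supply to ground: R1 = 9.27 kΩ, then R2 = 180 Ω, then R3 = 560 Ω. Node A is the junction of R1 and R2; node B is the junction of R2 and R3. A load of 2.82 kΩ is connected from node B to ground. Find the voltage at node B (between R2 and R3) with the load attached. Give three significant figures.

V ≈ 0.240 V

At node B, R3 is in parallel with the load: R3‖R_L = 467.2 Ω.
Below node A the resistance is R2 + (R3‖R_L) = 647.2 Ω, so V_A = 5.09 × 647.2/9917 = 0.3322 V.
Then V_B = V_A × (R3‖R_L)/(R2 + R3‖R_L) = 0.3322 × 467.2/647.2 = 0.240 V.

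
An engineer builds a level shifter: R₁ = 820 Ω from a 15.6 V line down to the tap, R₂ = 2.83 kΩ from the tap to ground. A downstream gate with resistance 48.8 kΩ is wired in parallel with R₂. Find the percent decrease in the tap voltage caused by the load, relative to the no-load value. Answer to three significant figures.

The divider's output (Thévenin) resistance is R₁‖R₂ = 635.8 Ω.
Fractional drop under load = R_th/(R_th + R_L) = 635.8 / (635.8 + 48800) = 0.01286.
So the output falls by 1.29 %.

1.29 %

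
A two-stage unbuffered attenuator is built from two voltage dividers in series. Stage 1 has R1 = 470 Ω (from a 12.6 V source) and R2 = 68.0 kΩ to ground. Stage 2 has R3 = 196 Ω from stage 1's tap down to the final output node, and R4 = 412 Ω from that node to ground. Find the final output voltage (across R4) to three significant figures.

V_out ≈ 4.80 V

Stage 2 presents R3+R4 = 608.0 Ω as a load on stage 1's tap.
Stage 1's lower leg becomes R2‖(R3+R4) = 602.6 Ω, so V_mid = 12.6 × 602.6/1073 = 7.079 V.
Stage 2 is itself unloaded: V_out = V_mid × R4/(R3+R4) = 7.079 × 412/608.0 = 4.80 V.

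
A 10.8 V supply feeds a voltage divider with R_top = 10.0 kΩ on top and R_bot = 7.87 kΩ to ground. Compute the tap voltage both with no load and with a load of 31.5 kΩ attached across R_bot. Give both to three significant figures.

Open-circuit: V = 10.8 × 7.87/(10.0 + 7.87) = 4.76 V.
With the load, R_bot becomes R_bot‖R_L = 6.297 kΩ, so V = 10.8 × 6.297/16.30 = 4.17 V.

Unloaded: 4.76 V; loaded: 4.17 V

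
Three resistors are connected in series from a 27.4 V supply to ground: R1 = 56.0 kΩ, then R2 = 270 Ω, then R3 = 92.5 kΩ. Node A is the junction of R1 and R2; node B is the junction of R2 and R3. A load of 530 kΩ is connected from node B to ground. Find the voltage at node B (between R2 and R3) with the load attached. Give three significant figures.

At node B, R3 is in parallel with the load: R3‖R_L = 78760 Ω.
Below node A the resistance is R2 + (R3‖R_L) = 79030 Ω, so V_A = 27.4 × 79030/135000 = 16.04 V.
Then V_B = V_A × (R3‖R_L)/(R2 + R3‖R_L) = 16.04 × 78760/79030 = 16.0 V.

V ≈ 16.0 V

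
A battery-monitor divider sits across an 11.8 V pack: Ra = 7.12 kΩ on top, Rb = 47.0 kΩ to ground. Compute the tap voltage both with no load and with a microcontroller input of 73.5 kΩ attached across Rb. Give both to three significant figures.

Unloaded: 10.2 V; loaded: 9.45 V

Open-circuit: V = 11.8 × 47.0/(7.12 + 47.0) = 10.2 V.
With the load, Rb becomes Rb‖R_L = 28.67 kΩ, so V = 11.8 × 28.67/35.79 = 9.45 V.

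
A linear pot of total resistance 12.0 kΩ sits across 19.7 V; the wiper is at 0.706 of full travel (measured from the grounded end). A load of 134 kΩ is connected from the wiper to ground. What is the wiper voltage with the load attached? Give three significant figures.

V ≈ 13.7 V

The wiper splits the pot into (1−α)R = 3.528 kΩ above and αR = 8.472 kΩ below.
Lower section ‖ load = 7.968 kΩ.
V_wiper = 19.7 × 7.968/(3.528 + 7.968) = 13.7 V.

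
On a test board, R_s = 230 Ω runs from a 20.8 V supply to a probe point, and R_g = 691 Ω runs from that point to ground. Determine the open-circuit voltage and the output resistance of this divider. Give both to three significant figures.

V_th is the open-circuit tap voltage: 20.8 × 691/(230 + 691) = 15.6 V.
With the supply zeroed, R_s and R_g appear in parallel from the tap: R_th = R_s‖R_g = (230 × 691)/921.0 = 173 Ω.

V_th = 15.6 V, R_th = 173 Ω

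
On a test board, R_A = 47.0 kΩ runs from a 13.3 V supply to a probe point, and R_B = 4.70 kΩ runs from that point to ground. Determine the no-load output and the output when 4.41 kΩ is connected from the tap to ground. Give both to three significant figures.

Open-circuit: V = 13.3 × 4.70/(47.0 + 4.70) = 1.21 V.
With the load, R_B becomes R_B‖R_L = 2.275 kΩ, so V = 13.3 × 2.275/49.28 = 0.614 V.

Unloaded: 1.21 V; loaded: 0.614 V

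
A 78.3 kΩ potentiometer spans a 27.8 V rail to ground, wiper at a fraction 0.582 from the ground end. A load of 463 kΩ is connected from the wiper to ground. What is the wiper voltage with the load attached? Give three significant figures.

The wiper splits the pot into (1−α)R = 32.73 kΩ above and αR = 45.57 kΩ below.
Lower section ‖ load = 41.49 kΩ.
V_wiper = 27.8 × 41.49/(32.73 + 41.49) = 15.5 V.

V ≈ 15.5 V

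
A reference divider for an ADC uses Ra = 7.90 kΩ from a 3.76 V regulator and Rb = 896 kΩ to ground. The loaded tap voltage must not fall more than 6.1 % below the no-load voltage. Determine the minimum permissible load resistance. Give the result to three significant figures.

R_L(min) ≈ 121 kΩ

Output resistance R_th = Ra‖Rb = (7.90 × 896)/903.9 = 7.831 kΩ.
The fractional drop is R_th/(R_th + R_L); requiring this ≤ 0.0610 gives R_L ≥ R_th(1/0.0610 − 1) = 7.831 × 15.39 = 121 kΩ.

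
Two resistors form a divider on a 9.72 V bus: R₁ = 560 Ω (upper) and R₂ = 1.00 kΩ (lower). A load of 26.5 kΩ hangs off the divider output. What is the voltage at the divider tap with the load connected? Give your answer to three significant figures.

The load sits in parallel with R₂: R₂‖R_L = (1000 × 26500) / (1000 + 26500) = 963.6 Ω.
V_out = 9.72 × 963.6 / (560 + 963.6) = 9.72 × 963.6/1524 = 6.15 V.
(Unloaded it would have been 6.23 V.)

V_out ≈ 6.15 V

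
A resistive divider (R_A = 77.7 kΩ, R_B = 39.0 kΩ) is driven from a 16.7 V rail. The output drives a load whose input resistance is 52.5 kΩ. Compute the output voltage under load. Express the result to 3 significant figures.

V_out ≈ 3.73 V

The load sits in parallel with R_B: R_B‖R_L = (39.0 × 52.5) / (39.0 + 52.5) = 22.38 kΩ.
V_out = 16.7 × 22.38 / (77.7 + 22.38) = 16.7 × 22.38/100.1 = 3.73 V.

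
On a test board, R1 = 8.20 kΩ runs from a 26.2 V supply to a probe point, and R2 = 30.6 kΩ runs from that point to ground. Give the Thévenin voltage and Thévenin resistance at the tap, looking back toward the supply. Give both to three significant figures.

V_th is the open-circuit tap voltage: 26.2 × 30.6/(8.20 + 30.6) = 20.7 V.
With the supply zeroed, R1 and R2 appear in parallel from the tap: R_th = R1‖R2 = (8.20 × 30.6)/38.80 = 6.47 kΩ.

V_th = 20.7 V, R_th = 6.47 kΩ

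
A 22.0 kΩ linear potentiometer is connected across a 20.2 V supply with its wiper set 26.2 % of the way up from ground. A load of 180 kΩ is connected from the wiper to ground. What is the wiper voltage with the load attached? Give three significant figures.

The wiper splits the pot into (1−α)R = 16.24 kΩ above and αR = 5.764 kΩ below.
Lower section ‖ load = 5.585 kΩ.
V_wiper = 20.2 × 5.585/(16.24 + 5.585) = 5.17 V.

V ≈ 5.17 V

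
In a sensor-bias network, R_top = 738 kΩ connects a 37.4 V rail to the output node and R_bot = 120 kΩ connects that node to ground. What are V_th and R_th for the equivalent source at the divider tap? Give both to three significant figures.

V_th = 5.23 V, R_th = 103 kΩ

V_th is the open-circuit tap voltage: 37.4 × 120/(738 + 120) = 5.23 V.
With the supply zeroed, R_top and R_bot appear in parallel from the tap: R_th = R_top‖R_bot = (738 × 120)/858.0 = 103 kΩ.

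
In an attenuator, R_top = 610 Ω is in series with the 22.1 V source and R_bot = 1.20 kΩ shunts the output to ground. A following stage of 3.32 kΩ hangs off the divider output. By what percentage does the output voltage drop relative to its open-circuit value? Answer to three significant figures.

10.9 %

Unloaded V = 22.1 × 1200/1810 = 14.652 V.
Loaded: R_bot‖R_L = 881.4 Ω, giving V = 22.1 × 881.4/1491 = 13.061 V.
Drop = (14.652 − 13.061) / 14.652 = 10.9 %.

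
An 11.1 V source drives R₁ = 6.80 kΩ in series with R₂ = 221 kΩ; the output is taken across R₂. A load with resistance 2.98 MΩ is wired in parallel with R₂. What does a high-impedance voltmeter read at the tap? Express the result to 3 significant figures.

The load sits in parallel with R₂: R₂‖R_L = (221 × 2980) / (221 + 2980) = 205.7 kΩ.
V_out = 11.1 × 205.7 / (6.80 + 205.7) = 11.1 × 205.7/212.5 = 10.7 V.
(Unloaded it would have been 10.8 V.)

V_out ≈ 10.7 V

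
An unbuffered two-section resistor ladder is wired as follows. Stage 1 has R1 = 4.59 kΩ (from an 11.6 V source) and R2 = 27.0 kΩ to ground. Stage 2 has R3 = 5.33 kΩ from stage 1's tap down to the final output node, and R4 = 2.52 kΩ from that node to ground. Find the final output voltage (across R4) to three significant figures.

Stage 2 presents R3+R4 = 7.850 kΩ as a load on stage 1's tap.
Stage 1's lower leg becomes R2‖(R3+R4) = 6.082 kΩ, so V_mid = 11.6 × 6.082/10.67 = 6.611 V.
Stage 2 is itself unloaded: V_out = V_mid × R4/(R3+R4) = 6.611 × 2.52/7.850 = 2.12 V.

V_out ≈ 2.12 V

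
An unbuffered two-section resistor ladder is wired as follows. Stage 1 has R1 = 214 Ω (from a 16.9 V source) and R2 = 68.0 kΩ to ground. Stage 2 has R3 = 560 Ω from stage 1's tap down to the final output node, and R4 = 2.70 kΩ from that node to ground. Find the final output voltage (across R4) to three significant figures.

V_out ≈ 13.1 V

Stage 2 presents R3+R4 = 3260 Ω as a load on stage 1's tap.
Stage 1's lower leg becomes R2‖(R3+R4) = 3111 Ω, so V_mid = 16.9 × 3111/3325 = 15.81 V.
Stage 2 is itself unloaded: V_out = V_mid × R4/(R3+R4) = 15.81 × 2700/3260 = 13.1 V.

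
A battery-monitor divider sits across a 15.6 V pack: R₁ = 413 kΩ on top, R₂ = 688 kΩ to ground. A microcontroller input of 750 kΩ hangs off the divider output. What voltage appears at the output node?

The load sits in parallel with R₂: R₂‖R_L = (688 × 750) / (688 + 750) = 358.8 kΩ.
V_out = 15.6 × 358.8 / (413 + 358.8) = 15.6 × 358.8/771.8 = 7.25 V.

V_out ≈ 7.25 V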